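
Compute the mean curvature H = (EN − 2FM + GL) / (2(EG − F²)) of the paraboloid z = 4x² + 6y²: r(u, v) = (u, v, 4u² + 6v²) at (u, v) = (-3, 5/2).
H = 7066*sqrt(1477)/2181529

With E = 64*u^2 + 1, F = 96*u*v, G = 144*v^2 + 1, L = 8/sqrt(64*u^2 + 144*v^2 + 1), M = 0, N = 12/sqrt(64*u^2 + 144*v^2 + 1), assemble
  H = (EN − 2FM + GL) / (2(EG − F²)) = 2*(192*u^2 + 288*v^2 + 5)/(64*u^2 + 144*v^2 + 1)^(3/2).
At (u, v) = (-3, 5/2): H = 7066*sqrt(1477)/2181529.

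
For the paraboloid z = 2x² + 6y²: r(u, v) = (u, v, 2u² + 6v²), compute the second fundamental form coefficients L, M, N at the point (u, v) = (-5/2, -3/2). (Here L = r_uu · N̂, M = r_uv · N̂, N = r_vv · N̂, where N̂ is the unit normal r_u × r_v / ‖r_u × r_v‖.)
L = 4*sqrt(17)/85;  M = 0;  N = 12*sqrt(17)/85

Compute the unit normal N̂(u, v) = (-4*u/sqrt(16*u^2 + 144*v^2 + 1), -12*v/sqrt(16*u^2 + 144*v^2 + 1), 1/sqrt(16*u^2 + 144*v^2 + 1)), and the second partials r_uu, r_uv, r_vv. Take dot products:
  L(u, v) = r_uu · N̂ = 4/sqrt(16*u^2 + 144*v^2 + 1),
  M(u, v) = r_uv · N̂ = 0,
  N(u, v) = r_vv · N̂ = 12/sqrt(16*u^2 + 144*v^2 + 1).
Evaluating at (u, v) = (-5/2, -3/2):
  L = 4*sqrt(17)/85, M = 0, N = 12*sqrt(17)/85.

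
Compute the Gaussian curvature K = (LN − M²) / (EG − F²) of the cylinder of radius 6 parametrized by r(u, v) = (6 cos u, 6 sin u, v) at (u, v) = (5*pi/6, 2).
K = 0

Coefficients of the first fundamental form: E = 36, F = 0, G = 1.
Coefficients of the second fundamental form: L = -6, M = 0, N = 0.
Assemble K = (LN − M²)/(EG − F²) = 0. At (u, v) = (5*pi/6, 2): K = 0.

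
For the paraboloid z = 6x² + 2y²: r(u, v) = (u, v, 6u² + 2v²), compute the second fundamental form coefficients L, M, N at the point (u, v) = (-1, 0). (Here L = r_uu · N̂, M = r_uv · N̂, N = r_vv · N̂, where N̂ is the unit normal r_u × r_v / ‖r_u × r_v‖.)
L = 12*sqrt(145)/145;  M = 0;  N = 4*sqrt(145)/145

Compute the unit normal N̂(u, v) = (-12*u/sqrt(144*u^2 + 16*v^2 + 1), -4*v/sqrt(144*u^2 + 16*v^2 + 1), 1/sqrt(144*u^2 + 16*v^2 + 1)), and the second partials r_uu, r_uv, r_vv. Take dot products:
  L(u, v) = r_uu · N̂ = 12/sqrt(144*u^2 + 16*v^2 + 1),
  M(u, v) = r_uv · N̂ = 0,
  N(u, v) = r_vv · N̂ = 4/sqrt(144*u^2 + 16*v^2 + 1).
Evaluating at (u, v) = (-1, 0):
  L = 12*sqrt(145)/145, M = 0, N = 4*sqrt(145)/145.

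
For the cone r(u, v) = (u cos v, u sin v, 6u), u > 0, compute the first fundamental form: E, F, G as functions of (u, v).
E = 37;  F = 0;  G = u^2

Compute partials: r_u = (cos(v), sin(v), 6), r_v = (-u*sin(v), u*cos(v), 0). Then
  E = r_u · r_u = 37,
  F = r_u · r_v = 0,
  G = r_v · r_v = u^2.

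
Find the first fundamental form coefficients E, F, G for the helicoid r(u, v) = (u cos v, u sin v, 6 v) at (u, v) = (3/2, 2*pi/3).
E = 1;  F = 0;  G = 153/4

Partials: r_u = (cos(v), sin(v), 0), r_v = (-u*sin(v), u*cos(v), 6). As functions of (u, v):
  E = r_u · r_u = 1,
  F = r_u · r_v = 0,
  G = r_v · r_v = u^2 + 36.
Evaluating at (u, v) = (3/2, 2*pi/3): E = 1, F = 0, G = 153/4.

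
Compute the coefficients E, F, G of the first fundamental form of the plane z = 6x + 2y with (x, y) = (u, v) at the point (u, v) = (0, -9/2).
E = 37;  F = 12;  G = 5

Partials: r_u = (1, 0, 6), r_v = (0, 1, 2). As functions of (u, v):
  E = r_u · r_u = 37,
  F = r_u · r_v = 12,
  G = r_v · r_v = 5.
Evaluating at (u, v) = (0, -9/2): E = 37, F = 12, G = 5.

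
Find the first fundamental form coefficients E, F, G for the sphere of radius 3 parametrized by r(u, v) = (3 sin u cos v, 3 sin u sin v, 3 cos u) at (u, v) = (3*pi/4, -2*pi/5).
E = 9;  F = 0;  G = 9/2

Partials: r_u = (3*cos(u)*cos(v), 3*sin(v)*cos(u), -3*sin(u)), r_v = (-3*sin(u)*sin(v), 3*sin(u)*cos(v), 0). As functions of (u, v):
  E = r_u · r_u = 9,
  F = r_u · r_v = 0,
  G = r_v · r_v = 9*sin(u)^2.
Evaluating at (u, v) = (3*pi/4, -2*pi/5): E = 9, F = 0, G = 9/2.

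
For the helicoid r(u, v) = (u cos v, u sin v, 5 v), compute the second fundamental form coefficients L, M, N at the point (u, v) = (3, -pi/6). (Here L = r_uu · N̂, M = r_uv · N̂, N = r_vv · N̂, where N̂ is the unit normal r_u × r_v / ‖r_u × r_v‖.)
L = 0;  M = -5*sqrt(34)/34;  N = 0

Compute the unit normal N̂(u, v) = (5*sin(v)/sqrt(u^2 + 25), -5*cos(v)/sqrt(u^2 + 25), u/sqrt(u^2 + 25)), and the second partials r_uu, r_uv, r_vv. Take dot products:
  L(u, v) = r_uu · N̂ = 0,
  M(u, v) = r_uv · N̂ = -5/sqrt(u^2 + 25),
  N(u, v) = r_vv · N̂ = 0.
Evaluating at (u, v) = (3, -pi/6):
  L = 0, M = -5*sqrt(34)/34, N = 0.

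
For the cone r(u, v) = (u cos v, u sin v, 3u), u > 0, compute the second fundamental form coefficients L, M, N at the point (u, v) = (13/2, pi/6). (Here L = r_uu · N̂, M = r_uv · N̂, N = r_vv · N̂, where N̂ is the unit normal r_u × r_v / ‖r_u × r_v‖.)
L = 0;  M = 0;  N = 39*sqrt(10)/20

Compute the unit normal N̂(u, v) = (-3*sqrt(10)*u*cos(v)/(10*Abs(u)), -3*sqrt(10)*u*sin(v)/(10*Abs(u)), sqrt(10)*u/(10*Abs(u))), and the second partials r_uu, r_uv, r_vv. Take dot products:
  L(u, v) = r_uu · N̂ = 0,
  M(u, v) = r_uv · N̂ = 0,
  N(u, v) = r_vv · N̂ = 3*sqrt(10)*u^2/(10*Abs(u)).
Evaluating at (u, v) = (13/2, pi/6):
  L = 0, M = 0, N = 39*sqrt(10)/20.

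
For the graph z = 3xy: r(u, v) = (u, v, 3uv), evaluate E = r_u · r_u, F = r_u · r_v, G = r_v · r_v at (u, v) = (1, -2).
E = 37;  F = -18;  G = 10

Partials: r_u = (1, 0, 3*v), r_v = (0, 1, 3*u). As functions of (u, v):
  E = r_u · r_u = 9*v^2 + 1,
  F = r_u · r_v = 9*u*v,
  G = r_v · r_v = 9*u^2 + 1.
Evaluating at (u, v) = (1, -2): E = 37, F = -18, G = 10.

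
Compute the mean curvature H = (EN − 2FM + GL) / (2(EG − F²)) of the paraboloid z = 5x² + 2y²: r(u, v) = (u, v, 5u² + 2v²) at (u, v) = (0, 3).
H = 727*sqrt(145)/21025

With E = 100*u^2 + 1, F = 40*u*v, G = 16*v^2 + 1, L = 10/sqrt(100*u^2 + 16*v^2 + 1), M = 0, N = 4/sqrt(100*u^2 + 16*v^2 + 1), assemble
  H = (EN − 2FM + GL) / (2(EG − F²)) = (200*u^2 + 80*v^2 + 7)/(100*u^2 + 16*v^2 + 1)^(3/2).
At (u, v) = (0, 3): H = 727*sqrt(145)/21025.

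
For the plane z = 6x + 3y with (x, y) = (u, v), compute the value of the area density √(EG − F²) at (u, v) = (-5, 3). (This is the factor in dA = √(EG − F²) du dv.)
√(EG − F²)|_{(-5, 3)} = sqrt(46)

E = 37, F = 18, G = 10, so EG − F² = 46. Taking the positive square root: √(EG − F²) = sqrt(46). At (u, v) = (-5, 3): sqrt(46).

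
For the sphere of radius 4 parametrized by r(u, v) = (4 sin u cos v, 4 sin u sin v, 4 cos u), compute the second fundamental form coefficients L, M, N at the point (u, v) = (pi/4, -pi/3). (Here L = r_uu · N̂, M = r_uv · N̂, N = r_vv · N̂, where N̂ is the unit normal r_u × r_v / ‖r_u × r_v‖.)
L = -4;  M = 0;  N = -2

Compute the unit normal N̂(u, v) = (sin(u)^2*cos(v)/Abs(sin(u)), sin(u)^2*sin(v)/Abs(sin(u)), sin(2*u)/(2*Abs(sin(u)))), and the second partials r_uu, r_uv, r_vv. Take dot products:
  L(u, v) = r_uu · N̂ = -4*sin(u)/Abs(sin(u)),
  M(u, v) = r_uv · N̂ = 0,
  N(u, v) = r_vv · N̂ = -4*sin(u)^3/Abs(sin(u)).
Evaluating at (u, v) = (pi/4, -pi/3):
  L = -4, M = 0, N = -2.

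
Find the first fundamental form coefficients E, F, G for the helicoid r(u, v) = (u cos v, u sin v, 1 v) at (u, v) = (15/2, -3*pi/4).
E = 1;  F = 0;  G = 229/4

Partials: r_u = (cos(v), sin(v), 0), r_v = (-u*sin(v), u*cos(v), 1). As functions of (u, v):
  E = r_u · r_u = 1,
  F = r_u · r_v = 0,
  G = r_v · r_v = u^2 + 1.
Evaluating at (u, v) = (15/2, -3*pi/4): E = 1, F = 0, G = 229/4.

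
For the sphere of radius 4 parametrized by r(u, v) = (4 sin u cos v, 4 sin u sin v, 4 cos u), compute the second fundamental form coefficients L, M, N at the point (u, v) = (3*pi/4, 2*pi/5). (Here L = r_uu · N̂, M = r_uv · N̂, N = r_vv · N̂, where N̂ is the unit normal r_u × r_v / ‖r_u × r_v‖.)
L = -4;  M = 0;  N = -2

Compute the unit normal N̂(u, v) = (sin(u)^2*cos(v)/Abs(sin(u)), sin(u)^2*sin(v)/Abs(sin(u)), sin(2*u)/(2*Abs(sin(u)))), and the second partials r_uu, r_uv, r_vv. Take dot products:
  L(u, v) = r_uu · N̂ = -4*sin(u)/Abs(sin(u)),
  M(u, v) = r_uv · N̂ = 0,
  N(u, v) = r_vv · N̂ = -4*sin(u)^3/Abs(sin(u)).
Evaluating at (u, v) = (3*pi/4, 2*pi/5):
  L = -4, M = 0, N = -2.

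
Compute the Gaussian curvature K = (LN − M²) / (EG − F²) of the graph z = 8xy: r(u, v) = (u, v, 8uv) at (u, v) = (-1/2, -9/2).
K = -64/1723969

Coefficients of the first fundamental form: E = 64*v^2 + 1, F = 64*u*v, G = 64*u^2 + 1.
Coefficients of the second fundamental form: L = 0, M = 8/sqrt(64*u^2 + 64*v^2 + 1), N = 0.
Assemble K = (LN − M²)/(EG − F²) = -64/(4096*u^4 + 8192*u^2*v^2 + 128*u^2 + 4096*v^4 + 128*v^2 + 1). At (u, v) = (-1/2, -9/2): K = -64/1723969.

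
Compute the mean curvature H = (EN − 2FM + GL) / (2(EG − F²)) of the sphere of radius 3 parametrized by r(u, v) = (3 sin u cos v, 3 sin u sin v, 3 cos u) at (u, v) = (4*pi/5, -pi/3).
H = -1/3

With E = 9, F = 0, G = 9*sin(u)^2, L = -3*sin(u)/Abs(sin(u)), M = 0, N = -3*sin(u)^3/Abs(sin(u)), assemble
  H = (EN − 2FM + GL) / (2(EG − F²)) = -sin(u)/(3*Abs(sin(u))).
At (u, v) = (4*pi/5, -pi/3): H = -1/3.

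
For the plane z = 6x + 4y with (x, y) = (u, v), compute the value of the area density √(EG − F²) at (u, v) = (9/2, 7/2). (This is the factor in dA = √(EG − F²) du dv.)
√(EG − F²)|_{(9/2, 7/2)} = sqrt(53)

E = 37, F = 24, G = 17, so EG − F² = 53. Taking the positive square root: √(EG − F²) = sqrt(53). At (u, v) = (9/2, 7/2): sqrt(53).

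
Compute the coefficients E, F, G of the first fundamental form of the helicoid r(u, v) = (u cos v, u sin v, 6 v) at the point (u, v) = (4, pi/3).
E = 1;  F = 0;  G = 52

Partials: r_u = (cos(v), sin(v), 0), r_v = (-u*sin(v), u*cos(v), 6). As functions of (u, v):
  E = r_u · r_u = 1,
  F = r_u · r_v = 0,
  G = r_v · r_v = u^2 + 36.
Evaluating at (u, v) = (4, pi/3): E = 1, F = 0, G = 52.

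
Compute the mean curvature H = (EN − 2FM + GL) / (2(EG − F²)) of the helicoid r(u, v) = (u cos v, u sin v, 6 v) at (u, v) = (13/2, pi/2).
H = 0

With E = 1, F = 0, G = u^2 + 36, L = 0, M = -6/sqrt(u^2 + 36), N = 0, assemble
  H = (EN − 2FM + GL) / (2(EG − F²)) = 0.
At (u, v) = (13/2, pi/2): H = 0.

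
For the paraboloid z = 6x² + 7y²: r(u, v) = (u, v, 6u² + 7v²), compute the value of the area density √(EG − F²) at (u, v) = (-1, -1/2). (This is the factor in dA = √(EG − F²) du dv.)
√(EG − F²)|_{(-1, -1/2)} = sqrt(194)

E = 144*u^2 + 1, F = 168*u*v, G = 196*v^2 + 1, so EG − F² = 144*u^2 + 196*v^2 + 1. Taking the positive square root: √(EG − F²) = sqrt(144*u^2 + 196*v^2 + 1). At (u, v) = (-1, -1/2): sqrt(194).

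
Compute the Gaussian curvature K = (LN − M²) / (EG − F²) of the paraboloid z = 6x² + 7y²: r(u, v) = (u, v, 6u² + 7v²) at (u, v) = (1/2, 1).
K = 168/54289

Coefficients of the first fundamental form: E = 144*u^2 + 1, F = 168*u*v, G = 196*v^2 + 1.
Coefficients of the second fundamental form: L = 12/sqrt(144*u^2 + 196*v^2 + 1), M = 0, N = 14/sqrt(144*u^2 + 196*v^2 + 1).
Assemble K = (LN − M²)/(EG − F²) = 168/(20736*u^4 + 56448*u^2*v^2 + 288*u^2 + 38416*v^4 + 392*v^2 + 1). At (u, v) = (1/2, 1): K = 168/54289.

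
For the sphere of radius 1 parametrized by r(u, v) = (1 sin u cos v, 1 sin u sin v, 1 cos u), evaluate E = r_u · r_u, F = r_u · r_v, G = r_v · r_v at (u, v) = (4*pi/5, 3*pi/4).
E = 1;  F = 0;  G = 5/8 - sqrt(5)/8

Partials: r_u = (cos(u)*cos(v), sin(v)*cos(u), -sin(u)), r_v = (-sin(u)*sin(v), sin(u)*cos(v), 0). As functions of (u, v):
  E = r_u · r_u = 1,
  F = r_u · r_v = 0,
  G = r_v · r_v = sin(u)^2.
Evaluating at (u, v) = (4*pi/5, 3*pi/4): E = 1, F = 0, G = 5/8 - sqrt(5)/8.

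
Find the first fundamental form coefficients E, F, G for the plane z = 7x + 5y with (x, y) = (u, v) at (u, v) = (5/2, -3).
E = 50;  F = 35;  G = 26

Partials: r_u = (1, 0, 7), r_v = (0, 1, 5). As functions of (u, v):
  E = r_u · r_u = 50,
  F = r_u · r_v = 35,
  G = r_v · r_v = 26.
Evaluating at (u, v) = (5/2, -3): E = 50, F = 35, G = 26.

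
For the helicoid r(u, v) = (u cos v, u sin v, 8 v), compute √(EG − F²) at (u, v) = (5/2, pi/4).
√(EG − F²)|_{(5/2, pi/4)} = sqrt(281)/2

E = 1, F = 0, G = u^2 + 64; EG − F² = u^2 + 64; √(EG − F²) = sqrt(u^2 + 64). At the given point: sqrt(281)/2.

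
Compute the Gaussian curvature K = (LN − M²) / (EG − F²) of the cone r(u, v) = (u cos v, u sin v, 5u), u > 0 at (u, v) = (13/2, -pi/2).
K = 0

Coefficients of the first fundamental form: E = 26, F = 0, G = u^2.
Coefficients of the second fundamental form: L = 0, M = 0, N = 5*sqrt(26)*u^2/(26*Abs(u)).
Assemble K = (LN − M²)/(EG − F²) = 0. At (u, v) = (13/2, -pi/2): K = 0.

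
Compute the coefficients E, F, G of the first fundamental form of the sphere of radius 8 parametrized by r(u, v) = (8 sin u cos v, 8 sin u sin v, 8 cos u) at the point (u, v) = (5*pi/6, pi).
E = 64;  F = 0;  G = 16

Partials: r_u = (8*cos(u)*cos(v), 8*sin(v)*cos(u), -8*sin(u)), r_v = (-8*sin(u)*sin(v), 8*sin(u)*cos(v), 0). As functions of (u, v):
  E = r_u · r_u = 64,
  F = r_u · r_v = 0,
  G = r_v · r_v = 64*sin(u)^2.
Evaluating at (u, v) = (5*pi/6, pi): E = 64, F = 0, G = 16.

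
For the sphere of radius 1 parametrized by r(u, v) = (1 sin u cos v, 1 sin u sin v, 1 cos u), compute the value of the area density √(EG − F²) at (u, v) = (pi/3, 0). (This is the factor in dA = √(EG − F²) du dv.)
√(EG − F²)|_{(pi/3, 0)} = sqrt(3)/2

E = 1, F = 0, G = sin(u)^2, so EG − F² = sin(u)^2. Taking the positive square root: √(EG − F²) = Abs(sin(u)). At (u, v) = (pi/3, 0): sqrt(3)/2.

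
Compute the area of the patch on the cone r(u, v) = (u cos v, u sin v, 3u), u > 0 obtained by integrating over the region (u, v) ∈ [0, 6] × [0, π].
Area = 18*sqrt(10)*pi

Area = ∫∫ √(EG − F²) du dv with √(EG − F²) = sqrt(10)*Abs(u). Integrating over [0, 6] × [0, π] gives 18*sqrt(10)*pi.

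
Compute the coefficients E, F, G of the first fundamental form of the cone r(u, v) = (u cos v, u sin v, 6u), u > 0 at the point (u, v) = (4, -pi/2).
E = 37;  F = 0;  G = 16

Partials: r_u = (cos(v), sin(v), 6), r_v = (-u*sin(v), u*cos(v), 0). As functions of (u, v):
  E = r_u · r_u = 37,
  F = r_u · r_v = 0,
  G = r_v · r_v = u^2.
Evaluating at (u, v) = (4, -pi/2): E = 37, F = 0, G = 16.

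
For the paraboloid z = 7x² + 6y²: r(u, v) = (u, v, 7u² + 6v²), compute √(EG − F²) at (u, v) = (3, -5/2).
√(EG − F²)|_{(3, -5/2)} = sqrt(2665)

E = 196*u^2 + 1, F = 168*u*v, G = 144*v^2 + 1; EG − F² = 196*u^2 + 144*v^2 + 1; √(EG − F²) = sqrt(196*u^2 + 144*v^2 + 1). At the given point: sqrt(2665).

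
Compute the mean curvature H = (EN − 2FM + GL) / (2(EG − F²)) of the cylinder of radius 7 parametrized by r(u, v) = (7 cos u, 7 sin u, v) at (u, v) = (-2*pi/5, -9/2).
H = -1/14

With E = 49, F = 0, G = 1, L = -7, M = 0, N = 0, assemble
  H = (EN − 2FM + GL) / (2(EG − F²)) = -1/14.
At (u, v) = (-2*pi/5, -9/2): H = -1/14.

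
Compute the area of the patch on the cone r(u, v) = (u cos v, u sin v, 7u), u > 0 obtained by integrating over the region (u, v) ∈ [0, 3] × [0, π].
Area = 45*sqrt(2)*pi/2

Area = ∫∫ √(EG − F²) du dv with √(EG − F²) = 5*sqrt(2)*Abs(u). Integrating over [0, 3] × [0, π] gives 45*sqrt(2)*pi/2.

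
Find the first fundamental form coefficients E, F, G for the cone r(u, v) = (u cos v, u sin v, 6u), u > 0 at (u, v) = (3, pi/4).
E = 37;  F = 0;  G = 9

Partials: r_u = (cos(v), sin(v), 6), r_v = (-u*sin(v), u*cos(v), 0). As functions of (u, v):
  E = r_u · r_u = 37,
  F = r_u · r_v = 0,
  G = r_v · r_v = u^2.
Evaluating at (u, v) = (3, pi/4): E = 37, F = 0, G = 9.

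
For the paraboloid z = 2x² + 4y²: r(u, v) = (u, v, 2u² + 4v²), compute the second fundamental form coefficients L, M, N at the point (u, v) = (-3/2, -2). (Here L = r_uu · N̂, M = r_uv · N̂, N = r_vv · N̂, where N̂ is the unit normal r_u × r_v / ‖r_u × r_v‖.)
L = 4*sqrt(293)/293;  M = 0;  N = 8*sqrt(293)/293

Compute the unit normal N̂(u, v) = (-4*u/sqrt(16*u^2 + 64*v^2 + 1), -8*v/sqrt(16*u^2 + 64*v^2 + 1), 1/sqrt(16*u^2 + 64*v^2 + 1)), and the second partials r_uu, r_uv, r_vv. Take dot products:
  L(u, v) = r_uu · N̂ = 4/sqrt(16*u^2 + 64*v^2 + 1),
  M(u, v) = r_uv · N̂ = 0,
  N(u, v) = r_vv · N̂ = 8/sqrt(16*u^2 + 64*v^2 + 1).
Evaluating at (u, v) = (-3/2, -2):
  L = 4*sqrt(293)/293, M = 0, N = 8*sqrt(293)/293.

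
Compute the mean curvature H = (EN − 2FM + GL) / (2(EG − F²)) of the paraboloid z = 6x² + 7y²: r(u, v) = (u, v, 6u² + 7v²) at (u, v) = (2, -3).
H = 14629*sqrt(2341)/5480281

With E = 144*u^2 + 1, F = 168*u*v, G = 196*v^2 + 1, L = 12/sqrt(144*u^2 + 196*v^2 + 1), M = 0, N = 14/sqrt(144*u^2 + 196*v^2 + 1), assemble
  H = (EN − 2FM + GL) / (2(EG − F²)) = (1008*u^2 + 1176*v^2 + 13)/(144*u^2 + 196*v^2 + 1)^(3/2).
At (u, v) = (2, -3): H = 14629*sqrt(2341)/5480281.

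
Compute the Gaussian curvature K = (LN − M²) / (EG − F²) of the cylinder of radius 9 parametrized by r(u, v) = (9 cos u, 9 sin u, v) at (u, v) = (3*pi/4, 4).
K = 0

Coefficients of the first fundamental form: E = 81, F = 0, G = 1.
Coefficients of the second fundamental form: L = -9, M = 0, N = 0.
Assemble K = (LN − M²)/(EG − F²) = 0. At (u, v) = (3*pi/4, 4): K = 0.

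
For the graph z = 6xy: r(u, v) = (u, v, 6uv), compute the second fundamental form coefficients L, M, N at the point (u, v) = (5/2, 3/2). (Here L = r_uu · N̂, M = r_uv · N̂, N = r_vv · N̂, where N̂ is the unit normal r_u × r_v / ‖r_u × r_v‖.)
L = 0;  M = 6*sqrt(307)/307;  N = 0

Compute the unit normal N̂(u, v) = (-6*v/sqrt(36*u^2 + 36*v^2 + 1), -6*u/sqrt(36*u^2 + 36*v^2 + 1), 1/sqrt(36*u^2 + 36*v^2 + 1)), and the second partials r_uu, r_uv, r_vv. Take dot products:
  L(u, v) = r_uu · N̂ = 0,
  M(u, v) = r_uv · N̂ = 6/sqrt(36*u^2 + 36*v^2 + 1),
  N(u, v) = r_vv · N̂ = 0.
Evaluating at (u, v) = (5/2, 3/2):
  L = 0, M = 6*sqrt(307)/307, N = 0.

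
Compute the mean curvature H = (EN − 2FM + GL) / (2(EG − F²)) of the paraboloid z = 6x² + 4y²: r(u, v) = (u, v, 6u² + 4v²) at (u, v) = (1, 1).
H = 970*sqrt(209)/43681

With E = 144*u^2 + 1, F = 96*u*v, G = 64*v^2 + 1, L = 12/sqrt(144*u^2 + 64*v^2 + 1), M = 0, N = 8/sqrt(144*u^2 + 64*v^2 + 1), assemble
  H = (EN − 2FM + GL) / (2(EG − F²)) = 2*(288*u^2 + 192*v^2 + 5)/(144*u^2 + 64*v^2 + 1)^(3/2).
At (u, v) = (1, 1): H = 970*sqrt(209)/43681.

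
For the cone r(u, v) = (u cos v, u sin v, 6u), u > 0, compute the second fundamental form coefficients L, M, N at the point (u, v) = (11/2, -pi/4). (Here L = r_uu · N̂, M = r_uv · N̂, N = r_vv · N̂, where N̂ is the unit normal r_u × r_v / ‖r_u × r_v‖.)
L = 0;  M = 0;  N = 33*sqrt(37)/37

Compute the unit normal N̂(u, v) = (-6*sqrt(37)*u*cos(v)/(37*Abs(u)), -6*sqrt(37)*u*sin(v)/(37*Abs(u)), sqrt(37)*u/(37*Abs(u))), and the second partials r_uu, r_uv, r_vv. Take dot products:
  L(u, v) = r_uu · N̂ = 0,
  M(u, v) = r_uv · N̂ = 0,
  N(u, v) = r_vv · N̂ = 6*sqrt(37)*u^2/(37*Abs(u)).
Evaluating at (u, v) = (11/2, -pi/4):
  L = 0, M = 0, N = 33*sqrt(37)/37.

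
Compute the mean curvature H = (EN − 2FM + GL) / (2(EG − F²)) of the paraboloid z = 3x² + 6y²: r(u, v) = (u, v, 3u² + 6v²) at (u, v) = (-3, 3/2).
H = 2925*sqrt(649)/421201

With E = 36*u^2 + 1, F = 72*u*v, G = 144*v^2 + 1, L = 6/sqrt(36*u^2 + 144*v^2 + 1), M = 0, N = 12/sqrt(36*u^2 + 144*v^2 + 1), assemble
  H = (EN − 2FM + GL) / (2(EG − F²)) = 9*(24*u^2 + 48*v^2 + 1)/(36*u^2 + 144*v^2 + 1)^(3/2).
At (u, v) = (-3, 3/2): H = 2925*sqrt(649)/421201.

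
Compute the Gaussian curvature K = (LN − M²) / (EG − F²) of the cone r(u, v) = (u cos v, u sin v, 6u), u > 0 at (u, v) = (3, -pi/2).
K = 0

Coefficients of the first fundamental form: E = 37, F = 0, G = u^2.
Coefficients of the second fundamental form: L = 0, M = 0, N = 6*sqrt(37)*u^2/(37*Abs(u)).
Assemble K = (LN − M²)/(EG − F²) = 0. At (u, v) = (3, -pi/2): K = 0.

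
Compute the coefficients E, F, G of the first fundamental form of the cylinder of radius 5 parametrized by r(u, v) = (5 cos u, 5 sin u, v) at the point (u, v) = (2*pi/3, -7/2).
E = 25;  F = 0;  G = 1

Partials: r_u = (-5*sin(u), 5*cos(u), 0), r_v = (0, 0, 1). As functions of (u, v):
  E = r_u · r_u = 25,
  F = r_u · r_v = 0,
  G = r_v · r_v = 1.
Evaluating at (u, v) = (2*pi/3, -7/2): E = 25, F = 0, G = 1.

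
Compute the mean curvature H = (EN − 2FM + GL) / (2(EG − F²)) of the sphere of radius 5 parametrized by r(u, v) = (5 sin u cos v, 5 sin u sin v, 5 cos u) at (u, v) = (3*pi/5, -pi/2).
H = -1/5

With E = 25, F = 0, G = 25*sin(u)^2, L = -5*sin(u)/Abs(sin(u)), M = 0, N = -5*sin(u)^3/Abs(sin(u)), assemble
  H = (EN − 2FM + GL) / (2(EG − F²)) = -sin(u)/(5*Abs(sin(u))).
At (u, v) = (3*pi/5, -pi/2): H = -1/5.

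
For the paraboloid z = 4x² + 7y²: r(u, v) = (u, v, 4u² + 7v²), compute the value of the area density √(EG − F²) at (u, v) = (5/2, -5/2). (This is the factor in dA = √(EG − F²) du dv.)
√(EG − F²)|_{(5/2, -5/2)} = sqrt(1626)

E = 64*u^2 + 1, F = 112*u*v, G = 196*v^2 + 1, so EG − F² = 64*u^2 + 196*v^2 + 1. Taking the positive square root: √(EG − F²) = sqrt(64*u^2 + 196*v^2 + 1). At (u, v) = (5/2, -5/2): sqrt(1626).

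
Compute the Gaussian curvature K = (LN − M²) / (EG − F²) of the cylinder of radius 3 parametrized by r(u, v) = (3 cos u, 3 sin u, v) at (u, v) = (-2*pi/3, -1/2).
K = 0

Coefficients of the first fundamental form: E = 9, F = 0, G = 1.
Coefficients of the second fundamental form: L = -3, M = 0, N = 0.
Assemble K = (LN − M²)/(EG − F²) = 0. At (u, v) = (-2*pi/3, -1/2): K = 0.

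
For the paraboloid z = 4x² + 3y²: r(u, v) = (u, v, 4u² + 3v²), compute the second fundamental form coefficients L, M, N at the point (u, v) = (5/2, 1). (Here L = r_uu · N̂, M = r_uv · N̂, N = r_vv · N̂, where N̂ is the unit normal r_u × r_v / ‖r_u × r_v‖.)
L = 8*sqrt(437)/437;  M = 0;  N = 6*sqrt(437)/437

Compute the unit normal N̂(u, v) = (-8*u/sqrt(64*u^2 + 36*v^2 + 1), -6*v/sqrt(64*u^2 + 36*v^2 + 1), 1/sqrt(64*u^2 + 36*v^2 + 1)), and the second partials r_uu, r_uv, r_vv. Take dot products:
  L(u, v) = r_uu · N̂ = 8/sqrt(64*u^2 + 36*v^2 + 1),
  M(u, v) = r_uv · N̂ = 0,
  N(u, v) = r_vv · N̂ = 6/sqrt(64*u^2 + 36*v^2 + 1).
Evaluating at (u, v) = (5/2, 1):
  L = 8*sqrt(437)/437, M = 0, N = 6*sqrt(437)/437.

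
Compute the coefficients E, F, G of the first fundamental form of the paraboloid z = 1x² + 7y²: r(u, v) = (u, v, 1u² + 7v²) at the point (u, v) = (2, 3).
E = 17;  F = 168;  G = 1765

Partials: r_u = (1, 0, 2*u), r_v = (0, 1, 14*v). As functions of (u, v):
  E = r_u · r_u = 4*u^2 + 1,
  F = r_u · r_v = 28*u*v,
  G = r_v · r_v = 196*v^2 + 1.
Evaluating at (u, v) = (2, 3): E = 17, F = 168, G = 1765.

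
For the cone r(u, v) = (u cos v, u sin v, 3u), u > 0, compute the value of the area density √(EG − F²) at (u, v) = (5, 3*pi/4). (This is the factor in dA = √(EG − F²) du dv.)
√(EG − F²)|_{(5, 3*pi/4)} = 5*sqrt(10)

E = 10, F = 0, G = u^2, so EG − F² = 10*u^2. Taking the positive square root: √(EG − F²) = sqrt(10)*Abs(u). At (u, v) = (5, 3*pi/4): 5*sqrt(10).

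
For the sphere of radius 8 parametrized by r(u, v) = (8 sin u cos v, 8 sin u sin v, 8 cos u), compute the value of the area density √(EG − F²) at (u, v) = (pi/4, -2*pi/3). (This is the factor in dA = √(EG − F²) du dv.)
√(EG − F²)|_{(pi/4, -2*pi/3)} = 32*sqrt(2)

E = 64, F = 0, G = 64*sin(u)^2, so EG − F² = 4096*sin(u)^2. Taking the positive square root: √(EG − F²) = 64*Abs(sin(u)). At (u, v) = (pi/4, -2*pi/3): 32*sqrt(2).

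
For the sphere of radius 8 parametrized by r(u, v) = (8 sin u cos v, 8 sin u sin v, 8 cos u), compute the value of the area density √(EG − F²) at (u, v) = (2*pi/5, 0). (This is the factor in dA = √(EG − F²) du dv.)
√(EG − F²)|_{(2*pi/5, 0)} = 16*sqrt(2*sqrt(5) + 10)

E = 64, F = 0, G = 64*sin(u)^2, so EG − F² = 4096*sin(u)^2. Taking the positive square root: √(EG − F²) = 64*Abs(sin(u)). At (u, v) = (2*pi/5, 0): 16*sqrt(2*sqrt(5) + 10).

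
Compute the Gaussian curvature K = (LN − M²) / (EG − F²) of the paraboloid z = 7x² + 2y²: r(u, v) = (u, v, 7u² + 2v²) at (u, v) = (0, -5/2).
K = 56/10201

Coefficients of the first fundamental form: E = 196*u^2 + 1, F = 56*u*v, G = 16*v^2 + 1.
Coefficients of the second fundamental form: L = 14/sqrt(196*u^2 + 16*v^2 + 1), M = 0, N = 4/sqrt(196*u^2 + 16*v^2 + 1).
Assemble K = (LN − M²)/(EG − F²) = 56/(38416*u^4 + 6272*u^2*v^2 + 392*u^2 + 256*v^4 + 32*v^2 + 1). At (u, v) = (0, -5/2): K = 56/10201.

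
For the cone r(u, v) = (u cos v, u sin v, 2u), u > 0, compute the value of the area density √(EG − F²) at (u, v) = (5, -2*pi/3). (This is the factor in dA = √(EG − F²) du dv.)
√(EG − F²)|_{(5, -2*pi/3)} = 5*sqrt(5)

E = 5, F = 0, G = u^2, so EG − F² = 5*u^2. Taking the positive square root: √(EG − F²) = sqrt(5)*Abs(u). At (u, v) = (5, -2*pi/3): 5*sqrt(5).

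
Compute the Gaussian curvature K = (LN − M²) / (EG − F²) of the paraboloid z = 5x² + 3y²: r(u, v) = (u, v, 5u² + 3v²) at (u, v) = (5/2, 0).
K = 15/97969

Coefficients of the first fundamental form: E = 100*u^2 + 1, F = 60*u*v, G = 36*v^2 + 1.
Coefficients of the second fundamental form: L = 10/sqrt(100*u^2 + 36*v^2 + 1), M = 0, N = 6/sqrt(100*u^2 + 36*v^2 + 1).
Assemble K = (LN − M²)/(EG − F²) = 60/(10000*u^4 + 7200*u^2*v^2 + 200*u^2 + 1296*v^4 + 72*v^2 + 1). At (u, v) = (5/2, 0): K = 15/97969.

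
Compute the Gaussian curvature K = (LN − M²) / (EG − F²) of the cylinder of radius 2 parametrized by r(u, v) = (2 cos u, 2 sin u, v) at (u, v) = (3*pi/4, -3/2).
K = 0

Coefficients of the first fundamental form: E = 4, F = 0, G = 1.
Coefficients of the second fundamental form: L = -2, M = 0, N = 0.
Assemble K = (LN − M²)/(EG − F²) = 0. At (u, v) = (3*pi/4, -3/2): K = 0.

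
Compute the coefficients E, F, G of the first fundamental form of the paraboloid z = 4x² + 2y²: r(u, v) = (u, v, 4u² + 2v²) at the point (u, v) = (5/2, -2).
E = 401;  F = -160;  G = 65

Partials: r_u = (1, 0, 8*u), r_v = (0, 1, 4*v). As functions of (u, v):
  E = r_u · r_u = 64*u^2 + 1,
  F = r_u · r_v = 32*u*v,
  G = r_v · r_v = 16*v^2 + 1.
Evaluating at (u, v) = (5/2, -2): E = 401, F = -160, G = 65.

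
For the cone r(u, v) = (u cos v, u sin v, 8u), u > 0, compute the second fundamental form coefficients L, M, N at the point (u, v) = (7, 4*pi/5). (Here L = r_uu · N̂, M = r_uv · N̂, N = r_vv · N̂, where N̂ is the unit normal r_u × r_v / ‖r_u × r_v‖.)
L = 0;  M = 0;  N = 56*sqrt(65)/65

Compute the unit normal N̂(u, v) = (-8*sqrt(65)*u*cos(v)/(65*Abs(u)), -8*sqrt(65)*u*sin(v)/(65*Abs(u)), sqrt(65)*u/(65*Abs(u))), and the second partials r_uu, r_uv, r_vv. Take dot products:
  L(u, v) = r_uu · N̂ = 0,
  M(u, v) = r_uv · N̂ = 0,
  N(u, v) = r_vv · N̂ = 8*sqrt(65)*u^2/(65*Abs(u)).
Evaluating at (u, v) = (7, 4*pi/5):
  L = 0, M = 0, N = 56*sqrt(65)/65.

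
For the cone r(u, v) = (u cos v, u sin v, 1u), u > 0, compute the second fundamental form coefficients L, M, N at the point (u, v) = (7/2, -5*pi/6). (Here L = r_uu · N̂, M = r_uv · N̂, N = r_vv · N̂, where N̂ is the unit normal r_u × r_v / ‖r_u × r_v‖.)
L = 0;  M = 0;  N = 7*sqrt(2)/4

Compute the unit normal N̂(u, v) = (-sqrt(2)*u*cos(v)/(2*Abs(u)), -sqrt(2)*u*sin(v)/(2*Abs(u)), sqrt(2)*u/(2*Abs(u))), and the second partials r_uu, r_uv, r_vv. Take dot products:
  L(u, v) = r_uu · N̂ = 0,
  M(u, v) = r_uv · N̂ = 0,
  N(u, v) = r_vv · N̂ = sqrt(2)*u^2/(2*Abs(u)).
Evaluating at (u, v) = (7/2, -5*pi/6):
  L = 0, M = 0, N = 7*sqrt(2)/4.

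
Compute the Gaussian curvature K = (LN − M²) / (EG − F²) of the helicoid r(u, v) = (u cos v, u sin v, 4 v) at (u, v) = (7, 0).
K = -16/4225

Coefficients of the first fundamental form: E = 1, F = 0, G = u^2 + 16.
Coefficients of the second fundamental form: L = 0, M = -4/sqrt(u^2 + 16), N = 0.
Assemble K = (LN − M²)/(EG − F²) = -16/(u^2 + 16)^2. At (u, v) = (7, 0): K = -16/4225.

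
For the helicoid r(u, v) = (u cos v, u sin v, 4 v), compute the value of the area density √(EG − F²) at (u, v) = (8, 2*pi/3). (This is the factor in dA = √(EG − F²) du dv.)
√(EG − F²)|_{(8, 2*pi/3)} = 4*sqrt(5)

E = 1, F = 0, G = u^2 + 16, so EG − F² = u^2 + 16. Taking the positive square root: √(EG − F²) = sqrt(u^2 + 16). At (u, v) = (8, 2*pi/3): 4*sqrt(5).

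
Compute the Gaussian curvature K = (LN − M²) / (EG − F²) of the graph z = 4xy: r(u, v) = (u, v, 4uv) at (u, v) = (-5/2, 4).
K = -16/127449

Coefficients of the first fundamental form: E = 16*v^2 + 1, F = 16*u*v, G = 16*u^2 + 1.
Coefficients of the second fundamental form: L = 0, M = 4/sqrt(16*u^2 + 16*v^2 + 1), N = 0.
Assemble K = (LN − M²)/(EG − F²) = -16/(256*u^4 + 512*u^2*v^2 + 32*u^2 + 256*v^4 + 32*v^2 + 1). At (u, v) = (-5/2, 4): K = -16/127449.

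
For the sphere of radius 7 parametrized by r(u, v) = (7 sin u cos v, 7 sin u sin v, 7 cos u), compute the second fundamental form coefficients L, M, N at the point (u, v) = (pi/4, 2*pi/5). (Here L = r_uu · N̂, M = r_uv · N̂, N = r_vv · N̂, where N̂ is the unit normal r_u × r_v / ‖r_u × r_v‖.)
L = -7;  M = 0;  N = -7/2

Compute the unit normal N̂(u, v) = (sin(u)^2*cos(v)/Abs(sin(u)), sin(u)^2*sin(v)/Abs(sin(u)), sin(2*u)/(2*Abs(sin(u)))), and the second partials r_uu, r_uv, r_vv. Take dot products:
  L(u, v) = r_uu · N̂ = -7*sin(u)/Abs(sin(u)),
  M(u, v) = r_uv · N̂ = 0,
  N(u, v) = r_vv · N̂ = -7*sin(u)^3/Abs(sin(u)).
Evaluating at (u, v) = (pi/4, 2*pi/5):
  L = -7, M = 0, N = -7/2.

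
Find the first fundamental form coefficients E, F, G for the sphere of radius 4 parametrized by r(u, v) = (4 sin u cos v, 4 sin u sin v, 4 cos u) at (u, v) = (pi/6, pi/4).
E = 16;  F = 0;  G = 4

Partials: r_u = (4*cos(u)*cos(v), 4*sin(v)*cos(u), -4*sin(u)), r_v = (-4*sin(u)*sin(v), 4*sin(u)*cos(v), 0). As functions of (u, v):
  E = r_u · r_u = 16,
  F = r_u · r_v = 0,
  G = r_v · r_v = 16*sin(u)^2.
Evaluating at (u, v) = (pi/6, pi/4): E = 16, F = 0, G = 4.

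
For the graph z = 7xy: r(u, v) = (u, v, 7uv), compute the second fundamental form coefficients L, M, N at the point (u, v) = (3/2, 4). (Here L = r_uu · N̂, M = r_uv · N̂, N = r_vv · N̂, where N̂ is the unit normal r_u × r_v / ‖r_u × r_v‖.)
L = 0;  M = 14*sqrt(3581)/3581;  N = 0

Compute the unit normal N̂(u, v) = (-7*v/sqrt(49*u^2 + 49*v^2 + 1), -7*u/sqrt(49*u^2 + 49*v^2 + 1), 1/sqrt(49*u^2 + 49*v^2 + 1)), and the second partials r_uu, r_uv, r_vv. Take dot products:
  L(u, v) = r_uu · N̂ = 0,
  M(u, v) = r_uv · N̂ = 7/sqrt(49*u^2 + 49*v^2 + 1),
  N(u, v) = r_vv · N̂ = 0.
Evaluating at (u, v) = (3/2, 4):
  L = 0, M = 14*sqrt(3581)/3581, N = 0.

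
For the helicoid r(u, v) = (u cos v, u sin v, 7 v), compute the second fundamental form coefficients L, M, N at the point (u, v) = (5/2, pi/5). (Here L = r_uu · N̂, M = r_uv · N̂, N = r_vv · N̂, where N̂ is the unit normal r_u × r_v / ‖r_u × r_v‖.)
L = 0;  M = -14*sqrt(221)/221;  N = 0

Compute the unit normal N̂(u, v) = (7*sin(v)/sqrt(u^2 + 49), -7*cos(v)/sqrt(u^2 + 49), u/sqrt(u^2 + 49)), and the second partials r_uu, r_uv, r_vv. Take dot products:
  L(u, v) = r_uu · N̂ = 0,
  M(u, v) = r_uv · N̂ = -7/sqrt(u^2 + 49),
  N(u, v) = r_vv · N̂ = 0.
Evaluating at (u, v) = (5/2, pi/5):
  L = 0, M = -14*sqrt(221)/221, N = 0.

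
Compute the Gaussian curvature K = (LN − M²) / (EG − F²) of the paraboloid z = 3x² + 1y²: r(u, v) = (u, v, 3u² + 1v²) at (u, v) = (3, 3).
K = 12/130321

Coefficients of the first fundamental form: E = 36*u^2 + 1, F = 12*u*v, G = 4*v^2 + 1.
Coefficients of the second fundamental form: L = 6/sqrt(36*u^2 + 4*v^2 + 1), M = 0, N = 2/sqrt(36*u^2 + 4*v^2 + 1).
Assemble K = (LN − M²)/(EG − F²) = 12/(1296*u^4 + 288*u^2*v^2 + 72*u^2 + 16*v^4 + 8*v^2 + 1). At (u, v) = (3, 3): K = 12/130321.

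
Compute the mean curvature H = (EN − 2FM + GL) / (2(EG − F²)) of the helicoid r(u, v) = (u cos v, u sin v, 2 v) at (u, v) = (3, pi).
H = 0

With E = 1, F = 0, G = u^2 + 4, L = 0, M = -2/sqrt(u^2 + 4), N = 0, assemble
  H = (EN − 2FM + GL) / (2(EG − F²)) = 0.
At (u, v) = (3, pi): H = 0.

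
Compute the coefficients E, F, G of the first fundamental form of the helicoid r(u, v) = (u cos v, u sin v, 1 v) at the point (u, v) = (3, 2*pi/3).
E = 1;  F = 0;  G = 10

Partials: r_u = (cos(v), sin(v), 0), r_v = (-u*sin(v), u*cos(v), 1). As functions of (u, v):
  E = r_u · r_u = 1,
  F = r_u · r_v = 0,
  G = r_v · r_v = u^2 + 1.
Evaluating at (u, v) = (3, 2*pi/3): E = 1, F = 0, G = 10.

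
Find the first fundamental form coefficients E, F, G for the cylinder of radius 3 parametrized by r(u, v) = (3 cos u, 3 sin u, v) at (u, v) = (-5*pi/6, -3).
E = 9;  F = 0;  G = 1

Partials: r_u = (-3*sin(u), 3*cos(u), 0), r_v = (0, 0, 1). As functions of (u, v):
  E = r_u · r_u = 9,
  F = r_u · r_v = 0,
  G = r_v · r_v = 1.
Evaluating at (u, v) = (-5*pi/6, -3): E = 9, F = 0, G = 1.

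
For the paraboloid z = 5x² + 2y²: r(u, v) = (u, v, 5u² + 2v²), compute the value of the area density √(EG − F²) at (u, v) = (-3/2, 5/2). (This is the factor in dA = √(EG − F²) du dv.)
√(EG − F²)|_{(-3/2, 5/2)} = sqrt(326)

E = 100*u^2 + 1, F = 40*u*v, G = 16*v^2 + 1, so EG − F² = 100*u^2 + 16*v^2 + 1. Taking the positive square root: √(EG − F²) = sqrt(100*u^2 + 16*v^2 + 1). At (u, v) = (-3/2, 5/2): sqrt(326).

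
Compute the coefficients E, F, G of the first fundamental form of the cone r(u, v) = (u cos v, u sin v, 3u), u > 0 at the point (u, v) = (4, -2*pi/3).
E = 10;  F = 0;  G = 16

Partials: r_u = (cos(v), sin(v), 3), r_v = (-u*sin(v), u*cos(v), 0). As functions of (u, v):
  E = r_u · r_u = 10,
  F = r_u · r_v = 0,
  G = r_v · r_v = u^2.
Evaluating at (u, v) = (4, -2*pi/3): E = 10, F = 0, G = 16.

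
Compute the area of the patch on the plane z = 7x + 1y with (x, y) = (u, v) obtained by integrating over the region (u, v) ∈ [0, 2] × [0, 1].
Area = 2*sqrt(51)

Area = ∫∫ √(EG − F²) du dv with √(EG − F²) = sqrt(51). Integrating over [0, 2] × [0, 1] gives 2*sqrt(51).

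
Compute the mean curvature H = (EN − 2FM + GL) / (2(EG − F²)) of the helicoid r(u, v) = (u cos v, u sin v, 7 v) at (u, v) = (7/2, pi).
H = 0

With E = 1, F = 0, G = u^2 + 49, L = 0, M = -7/sqrt(u^2 + 49), N = 0, assemble
  H = (EN − 2FM + GL) / (2(EG − F²)) = 0.
At (u, v) = (7/2, pi): H = 0.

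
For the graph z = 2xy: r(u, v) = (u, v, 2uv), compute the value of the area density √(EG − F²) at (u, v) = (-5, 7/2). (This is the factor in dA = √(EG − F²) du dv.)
√(EG − F²)|_{(-5, 7/2)} = 5*sqrt(6)

E = 4*v^2 + 1, F = 4*u*v, G = 4*u^2 + 1, so EG − F² = 4*u^2 + 4*v^2 + 1. Taking the positive square root: √(EG − F²) = sqrt(4*u^2 + 4*v^2 + 1). At (u, v) = (-5, 7/2): 5*sqrt(6).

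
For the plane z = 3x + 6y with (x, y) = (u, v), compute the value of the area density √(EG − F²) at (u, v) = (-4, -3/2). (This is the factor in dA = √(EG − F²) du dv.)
√(EG − F²)|_{(-4, -3/2)} = sqrt(46)

E = 10, F = 18, G = 37, so EG − F² = 46. Taking the positive square root: √(EG − F²) = sqrt(46). At (u, v) = (-4, -3/2): sqrt(46).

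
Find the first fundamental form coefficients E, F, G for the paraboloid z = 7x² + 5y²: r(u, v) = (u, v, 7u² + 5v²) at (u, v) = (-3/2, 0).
E = 442;  F = 0;  G = 1

Partials: r_u = (1, 0, 14*u), r_v = (0, 1, 10*v). As functions of (u, v):
  E = r_u · r_u = 196*u^2 + 1,
  F = r_u · r_v = 140*u*v,
  G = r_v · r_v = 100*v^2 + 1.
Evaluating at (u, v) = (-3/2, 0): E = 442, F = 0, G = 1.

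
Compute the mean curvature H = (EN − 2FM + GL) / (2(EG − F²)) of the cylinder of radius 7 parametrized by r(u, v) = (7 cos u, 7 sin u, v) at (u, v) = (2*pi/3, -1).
H = -1/14

With E = 49, F = 0, G = 1, L = -7, M = 0, N = 0, assemble
  H = (EN − 2FM + GL) / (2(EG − F²)) = -1/14.
At (u, v) = (2*pi/3, -1): H = -1/14.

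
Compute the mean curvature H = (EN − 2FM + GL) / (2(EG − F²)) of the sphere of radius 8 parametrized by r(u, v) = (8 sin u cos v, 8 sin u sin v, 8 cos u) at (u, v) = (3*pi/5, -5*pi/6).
H = -1/8

With E = 64, F = 0, G = 64*sin(u)^2, L = -8*sin(u)/Abs(sin(u)), M = 0, N = -8*sin(u)^3/Abs(sin(u)), assemble
  H = (EN − 2FM + GL) / (2(EG − F²)) = -sin(u)/(8*Abs(sin(u))).
At (u, v) = (3*pi/5, -5*pi/6): H = -1/8.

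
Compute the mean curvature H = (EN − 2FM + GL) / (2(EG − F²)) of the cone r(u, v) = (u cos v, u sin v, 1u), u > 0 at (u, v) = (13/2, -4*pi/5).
H = sqrt(2)/26

With E = 2, F = 0, G = u^2, L = 0, M = 0, N = sqrt(2)*u^2/(2*Abs(u)), assemble
  H = (EN − 2FM + GL) / (2(EG − F²)) = sqrt(2)/(4*Abs(u)).
At (u, v) = (13/2, -4*pi/5): H = sqrt(2)/26.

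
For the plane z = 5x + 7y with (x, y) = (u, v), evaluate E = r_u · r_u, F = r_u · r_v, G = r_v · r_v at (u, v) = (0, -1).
E = 26;  F = 35;  G = 50

Partials: r_u = (1, 0, 5), r_v = (0, 1, 7). As functions of (u, v):
  E = r_u · r_u = 26,
  F = r_u · r_v = 35,
  G = r_v · r_v = 50.
Evaluating at (u, v) = (0, -1): E = 26, F = 35, G = 50.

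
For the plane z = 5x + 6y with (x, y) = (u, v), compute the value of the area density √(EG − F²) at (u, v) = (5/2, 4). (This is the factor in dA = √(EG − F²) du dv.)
√(EG − F²)|_{(5/2, 4)} = sqrt(62)

E = 26, F = 30, G = 37, so EG − F² = 62. Taking the positive square root: √(EG − F²) = sqrt(62). At (u, v) = (5/2, 4): sqrt(62).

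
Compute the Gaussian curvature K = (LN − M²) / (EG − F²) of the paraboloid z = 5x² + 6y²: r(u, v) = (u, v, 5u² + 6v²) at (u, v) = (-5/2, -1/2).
K = 30/109561

Coefficients of the first fundamental form: E = 100*u^2 + 1, F = 120*u*v, G = 144*v^2 + 1.
Coefficients of the second fundamental form: L = 10/sqrt(100*u^2 + 144*v^2 + 1), M = 0, N = 12/sqrt(100*u^2 + 144*v^2 + 1).
Assemble K = (LN − M²)/(EG − F²) = 120/(10000*u^4 + 28800*u^2*v^2 + 200*u^2 + 20736*v^4 + 288*v^2 + 1). At (u, v) = (-5/2, -1/2): K = 30/109561.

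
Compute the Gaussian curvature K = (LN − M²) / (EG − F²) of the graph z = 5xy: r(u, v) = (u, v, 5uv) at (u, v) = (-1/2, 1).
K = -400/16641

Coefficients of the first fundamental form: E = 25*v^2 + 1, F = 25*u*v, G = 25*u^2 + 1.
Coefficients of the second fundamental form: L = 0, M = 5/sqrt(25*u^2 + 25*v^2 + 1), N = 0.
Assemble K = (LN − M²)/(EG − F²) = -25/(625*u^4 + 1250*u^2*v^2 + 50*u^2 + 625*v^4 + 50*v^2 + 1). At (u, v) = (-1/2, 1): K = -400/16641.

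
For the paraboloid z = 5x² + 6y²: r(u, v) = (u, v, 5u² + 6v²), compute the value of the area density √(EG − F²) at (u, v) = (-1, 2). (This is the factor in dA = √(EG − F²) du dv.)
√(EG − F²)|_{(-1, 2)} = sqrt(677)

E = 100*u^2 + 1, F = 120*u*v, G = 144*v^2 + 1, so EG − F² = 100*u^2 + 144*v^2 + 1. Taking the positive square root: √(EG − F²) = sqrt(100*u^2 + 144*v^2 + 1). At (u, v) = (-1, 2): sqrt(677).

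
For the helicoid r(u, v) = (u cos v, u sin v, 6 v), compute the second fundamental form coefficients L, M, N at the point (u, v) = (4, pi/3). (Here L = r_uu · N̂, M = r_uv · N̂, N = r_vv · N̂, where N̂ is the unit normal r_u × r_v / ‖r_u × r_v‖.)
L = 0;  M = -3*sqrt(13)/13;  N = 0

Compute the unit normal N̂(u, v) = (6*sin(v)/sqrt(u^2 + 36), -6*cos(v)/sqrt(u^2 + 36), u/sqrt(u^2 + 36)), and the second partials r_uu, r_uv, r_vv. Take dot products:
  L(u, v) = r_uu · N̂ = 0,
  M(u, v) = r_uv · N̂ = -6/sqrt(u^2 + 36),
  N(u, v) = r_vv · N̂ = 0.
Evaluating at (u, v) = (4, pi/3):
  L = 0, M = -3*sqrt(13)/13, N = 0.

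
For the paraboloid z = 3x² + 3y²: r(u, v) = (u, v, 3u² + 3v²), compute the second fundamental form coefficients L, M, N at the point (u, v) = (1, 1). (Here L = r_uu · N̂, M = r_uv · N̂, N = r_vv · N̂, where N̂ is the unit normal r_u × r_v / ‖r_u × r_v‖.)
L = 6*sqrt(73)/73;  M = 0;  N = 6*sqrt(73)/73

Compute the unit normal N̂(u, v) = (-6*u/sqrt(36*u^2 + 36*v^2 + 1), -6*v/sqrt(36*u^2 + 36*v^2 + 1), 1/sqrt(36*u^2 + 36*v^2 + 1)), and the second partials r_uu, r_uv, r_vv. Take dot products:
  L(u, v) = r_uu · N̂ = 6/sqrt(36*u^2 + 36*v^2 + 1),
  M(u, v) = r_uv · N̂ = 0,
  N(u, v) = r_vv · N̂ = 6/sqrt(36*u^2 + 36*v^2 + 1).
Evaluating at (u, v) = (1, 1):
  L = 6*sqrt(73)/73, M = 0, N = 6*sqrt(73)/73.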